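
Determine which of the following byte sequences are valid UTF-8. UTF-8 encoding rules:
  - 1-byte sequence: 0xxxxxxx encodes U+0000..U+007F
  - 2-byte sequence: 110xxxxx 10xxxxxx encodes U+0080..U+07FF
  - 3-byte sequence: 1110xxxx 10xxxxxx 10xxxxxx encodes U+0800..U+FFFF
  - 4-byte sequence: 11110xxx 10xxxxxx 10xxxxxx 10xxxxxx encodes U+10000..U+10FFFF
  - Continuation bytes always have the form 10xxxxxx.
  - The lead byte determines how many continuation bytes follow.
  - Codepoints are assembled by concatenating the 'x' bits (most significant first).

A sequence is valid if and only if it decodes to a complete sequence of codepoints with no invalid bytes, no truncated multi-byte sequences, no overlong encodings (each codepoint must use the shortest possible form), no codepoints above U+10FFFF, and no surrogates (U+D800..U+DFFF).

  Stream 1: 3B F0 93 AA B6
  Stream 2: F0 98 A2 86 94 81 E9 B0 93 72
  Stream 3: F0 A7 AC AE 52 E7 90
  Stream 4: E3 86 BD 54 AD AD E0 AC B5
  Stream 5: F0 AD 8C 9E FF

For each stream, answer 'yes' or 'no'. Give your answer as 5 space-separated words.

Stream 1: decodes cleanly. VALID
Stream 2: error at byte offset 4. INVALID
Stream 3: error at byte offset 7. INVALID
Stream 4: error at byte offset 4. INVALID
Stream 5: error at byte offset 4. INVALID

Answer: yes no no no no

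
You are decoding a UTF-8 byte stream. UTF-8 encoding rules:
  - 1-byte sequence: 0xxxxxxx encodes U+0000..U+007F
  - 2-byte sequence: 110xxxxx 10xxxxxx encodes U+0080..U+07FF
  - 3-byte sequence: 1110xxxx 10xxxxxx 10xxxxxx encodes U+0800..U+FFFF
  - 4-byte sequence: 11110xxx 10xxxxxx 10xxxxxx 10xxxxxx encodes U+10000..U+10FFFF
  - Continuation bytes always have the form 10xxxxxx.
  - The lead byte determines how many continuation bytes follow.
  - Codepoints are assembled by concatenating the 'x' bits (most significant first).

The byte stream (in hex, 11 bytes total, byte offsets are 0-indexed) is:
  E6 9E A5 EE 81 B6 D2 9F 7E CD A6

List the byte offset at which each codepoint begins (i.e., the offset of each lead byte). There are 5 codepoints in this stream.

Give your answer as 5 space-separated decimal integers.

Answer: 0 3 6 8 9

Derivation:
Byte[0]=E6: 3-byte lead, need 2 cont bytes. acc=0x6
Byte[1]=9E: continuation. acc=(acc<<6)|0x1E=0x19E
Byte[2]=A5: continuation. acc=(acc<<6)|0x25=0x67A5
Completed: cp=U+67A5 (starts at byte 0)
Byte[3]=EE: 3-byte lead, need 2 cont bytes. acc=0xE
Byte[4]=81: continuation. acc=(acc<<6)|0x01=0x381
Byte[5]=B6: continuation. acc=(acc<<6)|0x36=0xE076
Completed: cp=U+E076 (starts at byte 3)
Byte[6]=D2: 2-byte lead, need 1 cont bytes. acc=0x12
Byte[7]=9F: continuation. acc=(acc<<6)|0x1F=0x49F
Completed: cp=U+049F (starts at byte 6)
Byte[8]=7E: 1-byte ASCII. cp=U+007E
Byte[9]=CD: 2-byte lead, need 1 cont bytes. acc=0xD
Byte[10]=A6: continuation. acc=(acc<<6)|0x26=0x366
Completed: cp=U+0366 (starts at byte 9)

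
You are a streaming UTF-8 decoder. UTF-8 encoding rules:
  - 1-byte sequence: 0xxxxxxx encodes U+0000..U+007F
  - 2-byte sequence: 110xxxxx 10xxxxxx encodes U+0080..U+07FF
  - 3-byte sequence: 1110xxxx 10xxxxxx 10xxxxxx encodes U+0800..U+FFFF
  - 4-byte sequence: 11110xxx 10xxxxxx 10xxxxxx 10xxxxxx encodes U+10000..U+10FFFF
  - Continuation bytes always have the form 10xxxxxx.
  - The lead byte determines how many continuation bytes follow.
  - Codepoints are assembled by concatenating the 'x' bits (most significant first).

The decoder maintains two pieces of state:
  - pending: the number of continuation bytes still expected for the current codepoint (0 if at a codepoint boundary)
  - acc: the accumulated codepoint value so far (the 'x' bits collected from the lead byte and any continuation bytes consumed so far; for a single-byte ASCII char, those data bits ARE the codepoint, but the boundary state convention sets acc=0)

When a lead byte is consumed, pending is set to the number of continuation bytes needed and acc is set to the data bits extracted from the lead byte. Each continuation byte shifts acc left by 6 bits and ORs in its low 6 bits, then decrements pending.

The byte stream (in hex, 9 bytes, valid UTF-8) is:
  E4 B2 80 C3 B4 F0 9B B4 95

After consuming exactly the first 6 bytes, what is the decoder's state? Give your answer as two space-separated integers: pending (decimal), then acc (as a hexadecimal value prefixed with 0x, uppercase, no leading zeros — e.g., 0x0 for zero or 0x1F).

Byte[0]=E4: 3-byte lead. pending=2, acc=0x4
Byte[1]=B2: continuation. acc=(acc<<6)|0x32=0x132, pending=1
Byte[2]=80: continuation. acc=(acc<<6)|0x00=0x4C80, pending=0
Byte[3]=C3: 2-byte lead. pending=1, acc=0x3
Byte[4]=B4: continuation. acc=(acc<<6)|0x34=0xF4, pending=0
Byte[5]=F0: 4-byte lead. pending=3, acc=0x0

Answer: 3 0x0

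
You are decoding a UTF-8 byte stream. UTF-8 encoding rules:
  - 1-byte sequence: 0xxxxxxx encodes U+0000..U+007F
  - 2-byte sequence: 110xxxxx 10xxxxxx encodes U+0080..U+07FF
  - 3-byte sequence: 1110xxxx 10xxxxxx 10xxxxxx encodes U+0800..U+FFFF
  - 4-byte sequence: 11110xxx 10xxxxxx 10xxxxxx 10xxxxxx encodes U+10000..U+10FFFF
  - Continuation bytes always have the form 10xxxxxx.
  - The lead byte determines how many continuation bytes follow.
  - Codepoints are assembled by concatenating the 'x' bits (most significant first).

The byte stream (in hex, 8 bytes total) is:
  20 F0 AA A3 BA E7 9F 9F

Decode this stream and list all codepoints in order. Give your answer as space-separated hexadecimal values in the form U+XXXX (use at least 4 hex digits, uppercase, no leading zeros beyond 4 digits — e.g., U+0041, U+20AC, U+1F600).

Byte[0]=20: 1-byte ASCII. cp=U+0020
Byte[1]=F0: 4-byte lead, need 3 cont bytes. acc=0x0
Byte[2]=AA: continuation. acc=(acc<<6)|0x2A=0x2A
Byte[3]=A3: continuation. acc=(acc<<6)|0x23=0xAA3
Byte[4]=BA: continuation. acc=(acc<<6)|0x3A=0x2A8FA
Completed: cp=U+2A8FA (starts at byte 1)
Byte[5]=E7: 3-byte lead, need 2 cont bytes. acc=0x7
Byte[6]=9F: continuation. acc=(acc<<6)|0x1F=0x1DF
Byte[7]=9F: continuation. acc=(acc<<6)|0x1F=0x77DF
Completed: cp=U+77DF (starts at byte 5)

Answer: U+0020 U+2A8FA U+77DF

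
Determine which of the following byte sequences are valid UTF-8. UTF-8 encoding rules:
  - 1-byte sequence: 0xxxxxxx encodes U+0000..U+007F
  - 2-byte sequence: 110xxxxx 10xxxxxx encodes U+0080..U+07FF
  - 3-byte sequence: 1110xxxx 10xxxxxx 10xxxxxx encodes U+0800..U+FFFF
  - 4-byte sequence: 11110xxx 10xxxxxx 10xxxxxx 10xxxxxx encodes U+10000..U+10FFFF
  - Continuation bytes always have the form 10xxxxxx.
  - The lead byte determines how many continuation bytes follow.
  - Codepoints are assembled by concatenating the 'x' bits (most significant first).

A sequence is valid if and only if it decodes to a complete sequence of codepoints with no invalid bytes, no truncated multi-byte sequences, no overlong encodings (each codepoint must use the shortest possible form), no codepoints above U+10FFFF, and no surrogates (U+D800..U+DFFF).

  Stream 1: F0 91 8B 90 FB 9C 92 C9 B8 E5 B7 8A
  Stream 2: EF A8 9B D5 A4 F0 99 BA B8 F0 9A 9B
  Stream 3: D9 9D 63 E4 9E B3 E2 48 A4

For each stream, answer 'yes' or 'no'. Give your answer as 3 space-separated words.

Answer: no no no

Derivation:
Stream 1: error at byte offset 4. INVALID
Stream 2: error at byte offset 12. INVALID
Stream 3: error at byte offset 7. INVALID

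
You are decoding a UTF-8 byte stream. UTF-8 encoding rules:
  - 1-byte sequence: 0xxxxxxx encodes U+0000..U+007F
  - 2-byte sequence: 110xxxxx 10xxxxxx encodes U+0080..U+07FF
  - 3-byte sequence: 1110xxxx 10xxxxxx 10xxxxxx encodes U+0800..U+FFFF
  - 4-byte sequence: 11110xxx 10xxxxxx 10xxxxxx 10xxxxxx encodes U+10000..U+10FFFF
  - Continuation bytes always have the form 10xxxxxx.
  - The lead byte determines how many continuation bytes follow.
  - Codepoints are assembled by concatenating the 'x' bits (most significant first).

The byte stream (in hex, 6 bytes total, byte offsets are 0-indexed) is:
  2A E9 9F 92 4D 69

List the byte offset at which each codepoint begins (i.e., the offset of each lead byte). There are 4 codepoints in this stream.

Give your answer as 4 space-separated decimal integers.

Answer: 0 1 4 5

Derivation:
Byte[0]=2A: 1-byte ASCII. cp=U+002A
Byte[1]=E9: 3-byte lead, need 2 cont bytes. acc=0x9
Byte[2]=9F: continuation. acc=(acc<<6)|0x1F=0x25F
Byte[3]=92: continuation. acc=(acc<<6)|0x12=0x97D2
Completed: cp=U+97D2 (starts at byte 1)
Byte[4]=4D: 1-byte ASCII. cp=U+004D
Byte[5]=69: 1-byte ASCII. cp=U+0069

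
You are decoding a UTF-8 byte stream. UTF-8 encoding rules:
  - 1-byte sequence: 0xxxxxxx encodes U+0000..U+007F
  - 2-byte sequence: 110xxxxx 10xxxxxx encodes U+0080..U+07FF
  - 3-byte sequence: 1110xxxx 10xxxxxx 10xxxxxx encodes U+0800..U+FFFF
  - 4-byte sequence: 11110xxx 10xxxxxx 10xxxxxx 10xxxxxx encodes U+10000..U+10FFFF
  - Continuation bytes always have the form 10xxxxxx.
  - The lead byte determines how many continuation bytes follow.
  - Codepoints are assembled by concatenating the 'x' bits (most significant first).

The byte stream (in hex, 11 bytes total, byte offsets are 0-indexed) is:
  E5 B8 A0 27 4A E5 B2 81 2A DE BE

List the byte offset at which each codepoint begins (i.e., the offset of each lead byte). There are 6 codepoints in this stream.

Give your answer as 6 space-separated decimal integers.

Answer: 0 3 4 5 8 9

Derivation:
Byte[0]=E5: 3-byte lead, need 2 cont bytes. acc=0x5
Byte[1]=B8: continuation. acc=(acc<<6)|0x38=0x178
Byte[2]=A0: continuation. acc=(acc<<6)|0x20=0x5E20
Completed: cp=U+5E20 (starts at byte 0)
Byte[3]=27: 1-byte ASCII. cp=U+0027
Byte[4]=4A: 1-byte ASCII. cp=U+004A
Byte[5]=E5: 3-byte lead, need 2 cont bytes. acc=0x5
Byte[6]=B2: continuation. acc=(acc<<6)|0x32=0x172
Byte[7]=81: continuation. acc=(acc<<6)|0x01=0x5C81
Completed: cp=U+5C81 (starts at byte 5)
Byte[8]=2A: 1-byte ASCII. cp=U+002A
Byte[9]=DE: 2-byte lead, need 1 cont bytes. acc=0x1E
Byte[10]=BE: continuation. acc=(acc<<6)|0x3E=0x7BE
Completed: cp=U+07BE (starts at byte 9)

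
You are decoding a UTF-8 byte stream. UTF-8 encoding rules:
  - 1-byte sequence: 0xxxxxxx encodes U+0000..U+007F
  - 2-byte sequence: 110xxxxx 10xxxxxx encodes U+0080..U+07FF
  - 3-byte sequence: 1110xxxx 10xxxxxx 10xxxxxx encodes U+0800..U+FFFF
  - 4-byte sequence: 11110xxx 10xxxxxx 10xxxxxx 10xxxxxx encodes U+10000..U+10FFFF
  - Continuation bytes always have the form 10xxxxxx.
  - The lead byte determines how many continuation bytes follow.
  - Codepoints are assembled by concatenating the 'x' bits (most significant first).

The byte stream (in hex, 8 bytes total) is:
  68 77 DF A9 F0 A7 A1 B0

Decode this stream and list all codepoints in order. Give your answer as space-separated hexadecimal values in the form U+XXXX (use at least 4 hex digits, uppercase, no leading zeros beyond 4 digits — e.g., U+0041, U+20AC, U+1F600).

Byte[0]=68: 1-byte ASCII. cp=U+0068
Byte[1]=77: 1-byte ASCII. cp=U+0077
Byte[2]=DF: 2-byte lead, need 1 cont bytes. acc=0x1F
Byte[3]=A9: continuation. acc=(acc<<6)|0x29=0x7E9
Completed: cp=U+07E9 (starts at byte 2)
Byte[4]=F0: 4-byte lead, need 3 cont bytes. acc=0x0
Byte[5]=A7: continuation. acc=(acc<<6)|0x27=0x27
Byte[6]=A1: continuation. acc=(acc<<6)|0x21=0x9E1
Byte[7]=B0: continuation. acc=(acc<<6)|0x30=0x27870
Completed: cp=U+27870 (starts at byte 4)

Answer: U+0068 U+0077 U+07E9 U+27870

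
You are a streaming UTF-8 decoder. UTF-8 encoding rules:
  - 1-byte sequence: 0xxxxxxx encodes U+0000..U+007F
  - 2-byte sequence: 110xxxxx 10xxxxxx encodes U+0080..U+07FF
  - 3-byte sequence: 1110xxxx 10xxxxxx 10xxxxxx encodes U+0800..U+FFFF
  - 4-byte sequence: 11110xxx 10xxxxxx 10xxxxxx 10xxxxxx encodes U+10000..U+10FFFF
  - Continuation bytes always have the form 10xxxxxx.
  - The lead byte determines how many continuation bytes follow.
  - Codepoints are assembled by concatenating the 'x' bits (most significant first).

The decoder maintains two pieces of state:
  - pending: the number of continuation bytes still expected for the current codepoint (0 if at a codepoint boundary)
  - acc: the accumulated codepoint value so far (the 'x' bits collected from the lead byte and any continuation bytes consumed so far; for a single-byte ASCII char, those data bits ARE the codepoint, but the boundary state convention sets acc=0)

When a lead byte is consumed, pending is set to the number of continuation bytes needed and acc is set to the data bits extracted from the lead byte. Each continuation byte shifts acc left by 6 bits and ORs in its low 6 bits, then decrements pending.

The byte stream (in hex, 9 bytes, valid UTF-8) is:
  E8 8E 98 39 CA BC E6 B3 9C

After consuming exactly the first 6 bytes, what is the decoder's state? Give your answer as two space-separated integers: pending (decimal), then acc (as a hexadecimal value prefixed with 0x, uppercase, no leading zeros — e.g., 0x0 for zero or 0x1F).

Answer: 0 0x2BC

Derivation:
Byte[0]=E8: 3-byte lead. pending=2, acc=0x8
Byte[1]=8E: continuation. acc=(acc<<6)|0x0E=0x20E, pending=1
Byte[2]=98: continuation. acc=(acc<<6)|0x18=0x8398, pending=0
Byte[3]=39: 1-byte. pending=0, acc=0x0
Byte[4]=CA: 2-byte lead. pending=1, acc=0xA
Byte[5]=BC: continuation. acc=(acc<<6)|0x3C=0x2BC, pending=0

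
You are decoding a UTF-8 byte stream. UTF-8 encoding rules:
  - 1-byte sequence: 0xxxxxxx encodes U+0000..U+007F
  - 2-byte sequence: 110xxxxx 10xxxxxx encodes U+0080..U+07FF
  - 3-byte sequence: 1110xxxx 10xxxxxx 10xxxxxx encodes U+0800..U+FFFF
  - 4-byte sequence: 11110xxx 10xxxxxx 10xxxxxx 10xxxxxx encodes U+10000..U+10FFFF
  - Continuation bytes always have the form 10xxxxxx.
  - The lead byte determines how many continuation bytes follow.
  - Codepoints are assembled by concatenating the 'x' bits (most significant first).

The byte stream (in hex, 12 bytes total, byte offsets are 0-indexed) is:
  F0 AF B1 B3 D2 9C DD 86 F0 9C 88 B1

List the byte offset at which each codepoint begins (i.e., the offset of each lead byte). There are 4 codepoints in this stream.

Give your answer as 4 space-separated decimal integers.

Answer: 0 4 6 8

Derivation:
Byte[0]=F0: 4-byte lead, need 3 cont bytes. acc=0x0
Byte[1]=AF: continuation. acc=(acc<<6)|0x2F=0x2F
Byte[2]=B1: continuation. acc=(acc<<6)|0x31=0xBF1
Byte[3]=B3: continuation. acc=(acc<<6)|0x33=0x2FC73
Completed: cp=U+2FC73 (starts at byte 0)
Byte[4]=D2: 2-byte lead, need 1 cont bytes. acc=0x12
Byte[5]=9C: continuation. acc=(acc<<6)|0x1C=0x49C
Completed: cp=U+049C (starts at byte 4)
Byte[6]=DD: 2-byte lead, need 1 cont bytes. acc=0x1D
Byte[7]=86: continuation. acc=(acc<<6)|0x06=0x746
Completed: cp=U+0746 (starts at byte 6)
Byte[8]=F0: 4-byte lead, need 3 cont bytes. acc=0x0
Byte[9]=9C: continuation. acc=(acc<<6)|0x1C=0x1C
Byte[10]=88: continuation. acc=(acc<<6)|0x08=0x708
Byte[11]=B1: continuation. acc=(acc<<6)|0x31=0x1C231
Completed: cp=U+1C231 (starts at byte 8)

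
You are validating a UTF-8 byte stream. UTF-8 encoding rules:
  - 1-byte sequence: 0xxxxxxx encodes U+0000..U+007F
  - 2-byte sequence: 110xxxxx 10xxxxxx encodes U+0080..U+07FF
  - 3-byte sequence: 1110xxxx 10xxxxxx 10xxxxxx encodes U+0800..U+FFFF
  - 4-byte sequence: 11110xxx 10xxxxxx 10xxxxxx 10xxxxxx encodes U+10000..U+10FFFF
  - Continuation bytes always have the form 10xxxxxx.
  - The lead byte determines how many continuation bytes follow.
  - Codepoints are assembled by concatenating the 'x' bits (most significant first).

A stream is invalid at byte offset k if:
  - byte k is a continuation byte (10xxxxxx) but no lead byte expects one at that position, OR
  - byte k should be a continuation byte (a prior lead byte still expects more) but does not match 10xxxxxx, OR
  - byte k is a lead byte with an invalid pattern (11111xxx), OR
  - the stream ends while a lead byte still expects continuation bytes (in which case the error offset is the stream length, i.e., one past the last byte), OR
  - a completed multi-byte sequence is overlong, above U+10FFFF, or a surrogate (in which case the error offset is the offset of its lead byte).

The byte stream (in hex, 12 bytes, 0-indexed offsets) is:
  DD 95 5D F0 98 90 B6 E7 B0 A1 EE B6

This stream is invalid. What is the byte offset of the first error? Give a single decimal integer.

Answer: 12

Derivation:
Byte[0]=DD: 2-byte lead, need 1 cont bytes. acc=0x1D
Byte[1]=95: continuation. acc=(acc<<6)|0x15=0x755
Completed: cp=U+0755 (starts at byte 0)
Byte[2]=5D: 1-byte ASCII. cp=U+005D
Byte[3]=F0: 4-byte lead, need 3 cont bytes. acc=0x0
Byte[4]=98: continuation. acc=(acc<<6)|0x18=0x18
Byte[5]=90: continuation. acc=(acc<<6)|0x10=0x610
Byte[6]=B6: continuation. acc=(acc<<6)|0x36=0x18436
Completed: cp=U+18436 (starts at byte 3)
Byte[7]=E7: 3-byte lead, need 2 cont bytes. acc=0x7
Byte[8]=B0: continuation. acc=(acc<<6)|0x30=0x1F0
Byte[9]=A1: continuation. acc=(acc<<6)|0x21=0x7C21
Completed: cp=U+7C21 (starts at byte 7)
Byte[10]=EE: 3-byte lead, need 2 cont bytes. acc=0xE
Byte[11]=B6: continuation. acc=(acc<<6)|0x36=0x3B6
Byte[12]: stream ended, expected continuation. INVALID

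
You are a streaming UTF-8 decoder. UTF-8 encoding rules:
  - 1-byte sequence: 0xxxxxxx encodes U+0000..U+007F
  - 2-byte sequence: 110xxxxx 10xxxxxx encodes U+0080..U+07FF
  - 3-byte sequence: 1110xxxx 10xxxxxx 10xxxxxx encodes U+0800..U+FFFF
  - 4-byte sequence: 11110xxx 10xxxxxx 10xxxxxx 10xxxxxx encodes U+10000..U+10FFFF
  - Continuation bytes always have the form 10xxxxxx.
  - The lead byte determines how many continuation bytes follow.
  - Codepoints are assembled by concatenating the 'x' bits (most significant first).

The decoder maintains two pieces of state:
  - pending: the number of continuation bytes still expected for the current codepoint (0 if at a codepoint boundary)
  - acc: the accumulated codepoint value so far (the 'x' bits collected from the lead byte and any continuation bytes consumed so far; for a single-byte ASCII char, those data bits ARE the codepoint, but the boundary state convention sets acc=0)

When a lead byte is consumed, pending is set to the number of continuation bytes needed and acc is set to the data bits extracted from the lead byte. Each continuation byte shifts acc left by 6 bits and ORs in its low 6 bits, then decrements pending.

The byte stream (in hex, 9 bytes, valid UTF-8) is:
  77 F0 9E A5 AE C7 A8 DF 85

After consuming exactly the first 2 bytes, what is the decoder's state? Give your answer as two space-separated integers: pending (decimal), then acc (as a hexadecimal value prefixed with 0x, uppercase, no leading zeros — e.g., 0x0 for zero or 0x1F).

Byte[0]=77: 1-byte. pending=0, acc=0x0
Byte[1]=F0: 4-byte lead. pending=3, acc=0x0

Answer: 3 0x0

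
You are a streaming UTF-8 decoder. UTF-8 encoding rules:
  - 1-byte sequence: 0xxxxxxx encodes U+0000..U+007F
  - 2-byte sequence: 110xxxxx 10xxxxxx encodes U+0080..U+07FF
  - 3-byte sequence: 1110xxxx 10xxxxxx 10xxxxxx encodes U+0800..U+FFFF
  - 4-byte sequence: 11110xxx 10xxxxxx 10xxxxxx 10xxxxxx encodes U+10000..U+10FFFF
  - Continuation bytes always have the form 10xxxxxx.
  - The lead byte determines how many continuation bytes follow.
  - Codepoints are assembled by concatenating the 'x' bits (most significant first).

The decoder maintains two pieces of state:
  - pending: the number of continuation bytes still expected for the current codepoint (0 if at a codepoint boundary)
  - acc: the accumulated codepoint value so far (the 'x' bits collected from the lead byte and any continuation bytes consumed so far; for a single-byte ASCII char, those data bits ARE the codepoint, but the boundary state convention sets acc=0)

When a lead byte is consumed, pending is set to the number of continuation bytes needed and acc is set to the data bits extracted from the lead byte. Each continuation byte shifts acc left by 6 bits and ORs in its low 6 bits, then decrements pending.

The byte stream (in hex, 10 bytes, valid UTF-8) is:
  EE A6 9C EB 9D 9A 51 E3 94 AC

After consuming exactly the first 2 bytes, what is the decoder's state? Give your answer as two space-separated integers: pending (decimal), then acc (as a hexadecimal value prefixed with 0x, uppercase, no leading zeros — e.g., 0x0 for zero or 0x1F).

Answer: 1 0x3A6

Derivation:
Byte[0]=EE: 3-byte lead. pending=2, acc=0xE
Byte[1]=A6: continuation. acc=(acc<<6)|0x26=0x3A6, pending=1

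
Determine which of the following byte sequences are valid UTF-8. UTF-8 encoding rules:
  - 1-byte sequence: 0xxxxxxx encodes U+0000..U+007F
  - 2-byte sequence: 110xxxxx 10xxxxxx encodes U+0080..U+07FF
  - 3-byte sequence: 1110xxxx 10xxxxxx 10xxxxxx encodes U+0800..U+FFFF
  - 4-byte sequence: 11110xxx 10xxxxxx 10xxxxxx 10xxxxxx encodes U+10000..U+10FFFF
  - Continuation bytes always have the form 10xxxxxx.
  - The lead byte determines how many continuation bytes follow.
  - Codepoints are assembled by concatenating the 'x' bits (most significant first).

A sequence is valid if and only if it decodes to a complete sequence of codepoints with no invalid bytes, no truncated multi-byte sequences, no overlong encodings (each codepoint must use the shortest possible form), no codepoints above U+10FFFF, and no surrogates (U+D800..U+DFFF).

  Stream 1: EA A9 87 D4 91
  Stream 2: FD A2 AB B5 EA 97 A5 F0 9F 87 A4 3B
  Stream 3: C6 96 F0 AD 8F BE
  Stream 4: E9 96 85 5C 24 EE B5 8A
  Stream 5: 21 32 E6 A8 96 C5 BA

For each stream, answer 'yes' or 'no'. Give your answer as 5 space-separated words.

Answer: yes no yes yes yes

Derivation:
Stream 1: decodes cleanly. VALID
Stream 2: error at byte offset 0. INVALID
Stream 3: decodes cleanly. VALID
Stream 4: decodes cleanly. VALID
Stream 5: decodes cleanly. VALID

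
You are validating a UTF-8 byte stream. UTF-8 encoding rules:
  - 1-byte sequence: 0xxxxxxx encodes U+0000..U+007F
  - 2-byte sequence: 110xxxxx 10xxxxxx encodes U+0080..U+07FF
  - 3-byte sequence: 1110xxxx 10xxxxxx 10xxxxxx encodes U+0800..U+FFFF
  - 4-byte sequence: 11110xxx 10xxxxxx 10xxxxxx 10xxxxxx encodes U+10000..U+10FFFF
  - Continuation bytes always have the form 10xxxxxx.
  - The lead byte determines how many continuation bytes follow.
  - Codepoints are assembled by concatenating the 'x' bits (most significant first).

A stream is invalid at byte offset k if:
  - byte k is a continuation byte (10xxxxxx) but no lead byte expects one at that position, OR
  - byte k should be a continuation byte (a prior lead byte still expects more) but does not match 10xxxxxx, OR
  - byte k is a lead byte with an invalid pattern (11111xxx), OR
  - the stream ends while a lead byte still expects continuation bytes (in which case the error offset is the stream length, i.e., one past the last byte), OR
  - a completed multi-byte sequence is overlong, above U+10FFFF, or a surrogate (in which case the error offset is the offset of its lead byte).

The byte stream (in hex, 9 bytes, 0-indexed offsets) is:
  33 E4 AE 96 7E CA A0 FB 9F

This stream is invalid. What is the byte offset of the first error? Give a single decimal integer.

Answer: 7

Derivation:
Byte[0]=33: 1-byte ASCII. cp=U+0033
Byte[1]=E4: 3-byte lead, need 2 cont bytes. acc=0x4
Byte[2]=AE: continuation. acc=(acc<<6)|0x2E=0x12E
Byte[3]=96: continuation. acc=(acc<<6)|0x16=0x4B96
Completed: cp=U+4B96 (starts at byte 1)
Byte[4]=7E: 1-byte ASCII. cp=U+007E
Byte[5]=CA: 2-byte lead, need 1 cont bytes. acc=0xA
Byte[6]=A0: continuation. acc=(acc<<6)|0x20=0x2A0
Completed: cp=U+02A0 (starts at byte 5)
Byte[7]=FB: INVALID lead byte (not 0xxx/110x/1110/11110)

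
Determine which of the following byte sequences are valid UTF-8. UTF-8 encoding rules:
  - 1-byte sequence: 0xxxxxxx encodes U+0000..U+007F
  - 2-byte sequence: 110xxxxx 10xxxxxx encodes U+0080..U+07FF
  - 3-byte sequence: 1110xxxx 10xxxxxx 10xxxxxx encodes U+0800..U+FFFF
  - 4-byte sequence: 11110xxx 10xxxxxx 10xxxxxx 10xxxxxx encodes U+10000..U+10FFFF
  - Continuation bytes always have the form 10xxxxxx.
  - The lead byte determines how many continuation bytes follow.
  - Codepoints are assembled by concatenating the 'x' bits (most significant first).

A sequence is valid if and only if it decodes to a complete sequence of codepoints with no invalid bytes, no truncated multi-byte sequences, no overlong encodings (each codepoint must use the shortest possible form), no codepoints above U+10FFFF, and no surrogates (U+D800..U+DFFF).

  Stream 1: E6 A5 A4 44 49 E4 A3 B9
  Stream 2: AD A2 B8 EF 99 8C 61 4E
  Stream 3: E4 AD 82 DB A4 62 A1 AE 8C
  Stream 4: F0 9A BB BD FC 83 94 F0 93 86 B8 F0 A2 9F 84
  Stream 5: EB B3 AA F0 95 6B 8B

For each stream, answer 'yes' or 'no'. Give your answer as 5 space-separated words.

Stream 1: decodes cleanly. VALID
Stream 2: error at byte offset 0. INVALID
Stream 3: error at byte offset 6. INVALID
Stream 4: error at byte offset 4. INVALID
Stream 5: error at byte offset 5. INVALID

Answer: yes no no no no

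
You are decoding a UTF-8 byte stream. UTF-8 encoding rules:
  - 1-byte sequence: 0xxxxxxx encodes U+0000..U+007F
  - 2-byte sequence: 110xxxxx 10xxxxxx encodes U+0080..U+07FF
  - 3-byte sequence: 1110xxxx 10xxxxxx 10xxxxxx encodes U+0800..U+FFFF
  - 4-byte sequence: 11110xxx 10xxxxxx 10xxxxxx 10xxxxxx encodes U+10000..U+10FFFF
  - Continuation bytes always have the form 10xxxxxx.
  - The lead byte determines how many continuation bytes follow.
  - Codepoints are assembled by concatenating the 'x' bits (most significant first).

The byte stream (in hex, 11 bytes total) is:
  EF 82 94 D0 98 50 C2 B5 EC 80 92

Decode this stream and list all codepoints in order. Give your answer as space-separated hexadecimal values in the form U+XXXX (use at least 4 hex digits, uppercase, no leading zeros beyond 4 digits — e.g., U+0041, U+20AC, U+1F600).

Answer: U+F094 U+0418 U+0050 U+00B5 U+C012

Derivation:
Byte[0]=EF: 3-byte lead, need 2 cont bytes. acc=0xF
Byte[1]=82: continuation. acc=(acc<<6)|0x02=0x3C2
Byte[2]=94: continuation. acc=(acc<<6)|0x14=0xF094
Completed: cp=U+F094 (starts at byte 0)
Byte[3]=D0: 2-byte lead, need 1 cont bytes. acc=0x10
Byte[4]=98: continuation. acc=(acc<<6)|0x18=0x418
Completed: cp=U+0418 (starts at byte 3)
Byte[5]=50: 1-byte ASCII. cp=U+0050
Byte[6]=C2: 2-byte lead, need 1 cont bytes. acc=0x2
Byte[7]=B5: continuation. acc=(acc<<6)|0x35=0xB5
Completed: cp=U+00B5 (starts at byte 6)
Byte[8]=EC: 3-byte lead, need 2 cont bytes. acc=0xC
Byte[9]=80: continuation. acc=(acc<<6)|0x00=0x300
Byte[10]=92: continuation. acc=(acc<<6)|0x12=0xC012
Completed: cp=U+C012 (starts at byte 8)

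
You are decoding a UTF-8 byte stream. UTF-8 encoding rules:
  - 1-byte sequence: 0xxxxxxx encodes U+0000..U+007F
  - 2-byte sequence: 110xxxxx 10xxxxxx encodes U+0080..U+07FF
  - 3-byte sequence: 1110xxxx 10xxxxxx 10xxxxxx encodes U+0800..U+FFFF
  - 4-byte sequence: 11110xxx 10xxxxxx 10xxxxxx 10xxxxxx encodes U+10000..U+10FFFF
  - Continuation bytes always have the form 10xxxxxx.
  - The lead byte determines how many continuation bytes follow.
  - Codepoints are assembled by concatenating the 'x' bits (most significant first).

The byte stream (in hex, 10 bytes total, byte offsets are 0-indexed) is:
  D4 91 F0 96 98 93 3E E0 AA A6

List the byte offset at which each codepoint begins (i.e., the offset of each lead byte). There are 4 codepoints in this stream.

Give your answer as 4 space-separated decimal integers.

Answer: 0 2 6 7

Derivation:
Byte[0]=D4: 2-byte lead, need 1 cont bytes. acc=0x14
Byte[1]=91: continuation. acc=(acc<<6)|0x11=0x511
Completed: cp=U+0511 (starts at byte 0)
Byte[2]=F0: 4-byte lead, need 3 cont bytes. acc=0x0
Byte[3]=96: continuation. acc=(acc<<6)|0x16=0x16
Byte[4]=98: continuation. acc=(acc<<6)|0x18=0x598
Byte[5]=93: continuation. acc=(acc<<6)|0x13=0x16613
Completed: cp=U+16613 (starts at byte 2)
Byte[6]=3E: 1-byte ASCII. cp=U+003E
Byte[7]=E0: 3-byte lead, need 2 cont bytes. acc=0x0
Byte[8]=AA: continuation. acc=(acc<<6)|0x2A=0x2A
Byte[9]=A6: continuation. acc=(acc<<6)|0x26=0xAA6
Completed: cp=U+0AA6 (starts at byte 7)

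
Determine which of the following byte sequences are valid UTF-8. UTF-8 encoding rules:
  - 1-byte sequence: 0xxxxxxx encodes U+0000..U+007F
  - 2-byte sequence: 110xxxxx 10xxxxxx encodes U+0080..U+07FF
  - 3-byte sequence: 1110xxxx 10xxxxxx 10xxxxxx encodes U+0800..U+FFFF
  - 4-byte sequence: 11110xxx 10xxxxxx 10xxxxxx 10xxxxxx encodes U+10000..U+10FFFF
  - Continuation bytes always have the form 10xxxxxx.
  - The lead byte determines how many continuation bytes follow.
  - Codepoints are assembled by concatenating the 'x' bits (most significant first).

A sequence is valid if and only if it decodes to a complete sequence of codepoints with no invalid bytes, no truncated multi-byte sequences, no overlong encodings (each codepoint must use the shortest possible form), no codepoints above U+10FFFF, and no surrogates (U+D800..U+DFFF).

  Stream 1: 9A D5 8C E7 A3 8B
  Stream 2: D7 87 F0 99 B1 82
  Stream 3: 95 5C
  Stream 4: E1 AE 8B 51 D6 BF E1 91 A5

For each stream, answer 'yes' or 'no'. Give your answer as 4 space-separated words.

Stream 1: error at byte offset 0. INVALID
Stream 2: decodes cleanly. VALID
Stream 3: error at byte offset 0. INVALID
Stream 4: decodes cleanly. VALID

Answer: no yes no yes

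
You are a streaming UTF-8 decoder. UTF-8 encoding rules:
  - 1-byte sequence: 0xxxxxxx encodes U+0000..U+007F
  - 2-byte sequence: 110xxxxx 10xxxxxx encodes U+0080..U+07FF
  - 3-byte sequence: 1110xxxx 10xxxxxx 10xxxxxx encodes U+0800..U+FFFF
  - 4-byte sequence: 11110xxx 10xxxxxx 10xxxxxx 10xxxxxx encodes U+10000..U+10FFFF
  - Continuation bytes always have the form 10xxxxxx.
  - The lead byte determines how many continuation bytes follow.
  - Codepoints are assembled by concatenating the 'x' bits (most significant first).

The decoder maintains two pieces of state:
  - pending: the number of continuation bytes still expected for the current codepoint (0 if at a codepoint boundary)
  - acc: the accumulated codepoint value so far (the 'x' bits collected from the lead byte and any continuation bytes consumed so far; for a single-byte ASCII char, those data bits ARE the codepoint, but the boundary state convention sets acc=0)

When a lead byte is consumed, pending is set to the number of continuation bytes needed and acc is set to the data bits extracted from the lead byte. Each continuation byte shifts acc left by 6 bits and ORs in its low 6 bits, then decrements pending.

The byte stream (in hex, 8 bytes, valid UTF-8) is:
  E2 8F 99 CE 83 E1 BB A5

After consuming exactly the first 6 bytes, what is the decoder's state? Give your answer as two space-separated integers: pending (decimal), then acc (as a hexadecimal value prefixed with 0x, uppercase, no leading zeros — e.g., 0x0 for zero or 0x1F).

Answer: 2 0x1

Derivation:
Byte[0]=E2: 3-byte lead. pending=2, acc=0x2
Byte[1]=8F: continuation. acc=(acc<<6)|0x0F=0x8F, pending=1
Byte[2]=99: continuation. acc=(acc<<6)|0x19=0x23D9, pending=0
Byte[3]=CE: 2-byte lead. pending=1, acc=0xE
Byte[4]=83: continuation. acc=(acc<<6)|0x03=0x383, pending=0
Byte[5]=E1: 3-byte lead. pending=2, acc=0x1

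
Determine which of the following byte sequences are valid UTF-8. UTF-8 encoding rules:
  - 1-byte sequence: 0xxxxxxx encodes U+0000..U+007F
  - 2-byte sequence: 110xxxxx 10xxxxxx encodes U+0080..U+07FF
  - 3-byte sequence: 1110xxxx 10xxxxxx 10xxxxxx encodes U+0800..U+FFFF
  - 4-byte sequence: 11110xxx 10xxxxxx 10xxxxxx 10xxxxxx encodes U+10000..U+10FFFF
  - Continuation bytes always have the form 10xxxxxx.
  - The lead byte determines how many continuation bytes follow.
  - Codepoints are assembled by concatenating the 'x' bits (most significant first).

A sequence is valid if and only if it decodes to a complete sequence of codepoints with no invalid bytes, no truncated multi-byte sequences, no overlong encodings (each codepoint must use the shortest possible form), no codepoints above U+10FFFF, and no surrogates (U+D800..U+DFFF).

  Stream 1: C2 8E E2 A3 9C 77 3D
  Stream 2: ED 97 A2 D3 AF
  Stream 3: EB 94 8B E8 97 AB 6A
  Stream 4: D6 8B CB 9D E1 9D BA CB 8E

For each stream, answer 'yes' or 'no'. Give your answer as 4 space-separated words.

Answer: yes yes yes yes

Derivation:
Stream 1: decodes cleanly. VALID
Stream 2: decodes cleanly. VALID
Stream 3: decodes cleanly. VALID
Stream 4: decodes cleanly. VALID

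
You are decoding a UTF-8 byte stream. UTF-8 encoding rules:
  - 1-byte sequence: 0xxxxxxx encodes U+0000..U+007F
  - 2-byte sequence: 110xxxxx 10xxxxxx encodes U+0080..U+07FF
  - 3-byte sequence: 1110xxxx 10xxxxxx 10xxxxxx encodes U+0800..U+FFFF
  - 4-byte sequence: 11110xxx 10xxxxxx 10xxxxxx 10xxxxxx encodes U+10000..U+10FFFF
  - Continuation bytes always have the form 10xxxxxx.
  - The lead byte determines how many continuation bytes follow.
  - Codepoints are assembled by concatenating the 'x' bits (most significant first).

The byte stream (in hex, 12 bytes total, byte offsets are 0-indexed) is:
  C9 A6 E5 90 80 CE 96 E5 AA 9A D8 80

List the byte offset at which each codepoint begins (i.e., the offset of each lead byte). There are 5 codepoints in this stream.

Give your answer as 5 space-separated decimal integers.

Answer: 0 2 5 7 10

Derivation:
Byte[0]=C9: 2-byte lead, need 1 cont bytes. acc=0x9
Byte[1]=A6: continuation. acc=(acc<<6)|0x26=0x266
Completed: cp=U+0266 (starts at byte 0)
Byte[2]=E5: 3-byte lead, need 2 cont bytes. acc=0x5
Byte[3]=90: continuation. acc=(acc<<6)|0x10=0x150
Byte[4]=80: continuation. acc=(acc<<6)|0x00=0x5400
Completed: cp=U+5400 (starts at byte 2)
Byte[5]=CE: 2-byte lead, need 1 cont bytes. acc=0xE
Byte[6]=96: continuation. acc=(acc<<6)|0x16=0x396
Completed: cp=U+0396 (starts at byte 5)
Byte[7]=E5: 3-byte lead, need 2 cont bytes. acc=0x5
Byte[8]=AA: continuation. acc=(acc<<6)|0x2A=0x16A
Byte[9]=9A: continuation. acc=(acc<<6)|0x1A=0x5A9A
Completed: cp=U+5A9A (starts at byte 7)
Byte[10]=D8: 2-byte lead, need 1 cont bytes. acc=0x18
Byte[11]=80: continuation. acc=(acc<<6)|0x00=0x600
Completed: cp=U+0600 (starts at byte 10)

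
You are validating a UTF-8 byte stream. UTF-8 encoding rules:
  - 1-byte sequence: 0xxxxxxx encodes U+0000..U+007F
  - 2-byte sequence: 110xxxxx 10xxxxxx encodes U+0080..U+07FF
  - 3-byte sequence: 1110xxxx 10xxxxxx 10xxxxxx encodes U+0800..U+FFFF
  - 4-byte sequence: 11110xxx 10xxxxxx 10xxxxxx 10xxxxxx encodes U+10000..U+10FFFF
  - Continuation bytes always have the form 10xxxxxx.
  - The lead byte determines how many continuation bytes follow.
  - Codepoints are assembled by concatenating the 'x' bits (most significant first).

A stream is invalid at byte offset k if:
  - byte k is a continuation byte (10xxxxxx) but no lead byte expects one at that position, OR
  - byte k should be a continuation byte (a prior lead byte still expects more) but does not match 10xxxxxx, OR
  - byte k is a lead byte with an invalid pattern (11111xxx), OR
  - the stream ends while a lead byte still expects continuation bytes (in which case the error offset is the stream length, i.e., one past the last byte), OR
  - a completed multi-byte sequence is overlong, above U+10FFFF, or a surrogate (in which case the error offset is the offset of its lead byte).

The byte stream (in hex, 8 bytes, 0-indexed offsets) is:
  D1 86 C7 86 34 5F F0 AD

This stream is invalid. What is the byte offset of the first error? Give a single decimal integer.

Answer: 8

Derivation:
Byte[0]=D1: 2-byte lead, need 1 cont bytes. acc=0x11
Byte[1]=86: continuation. acc=(acc<<6)|0x06=0x446
Completed: cp=U+0446 (starts at byte 0)
Byte[2]=C7: 2-byte lead, need 1 cont bytes. acc=0x7
Byte[3]=86: continuation. acc=(acc<<6)|0x06=0x1C6
Completed: cp=U+01C6 (starts at byte 2)
Byte[4]=34: 1-byte ASCII. cp=U+0034
Byte[5]=5F: 1-byte ASCII. cp=U+005F
Byte[6]=F0: 4-byte lead, need 3 cont bytes. acc=0x0
Byte[7]=AD: continuation. acc=(acc<<6)|0x2D=0x2D
Byte[8]: stream ended, expected continuation. INVALID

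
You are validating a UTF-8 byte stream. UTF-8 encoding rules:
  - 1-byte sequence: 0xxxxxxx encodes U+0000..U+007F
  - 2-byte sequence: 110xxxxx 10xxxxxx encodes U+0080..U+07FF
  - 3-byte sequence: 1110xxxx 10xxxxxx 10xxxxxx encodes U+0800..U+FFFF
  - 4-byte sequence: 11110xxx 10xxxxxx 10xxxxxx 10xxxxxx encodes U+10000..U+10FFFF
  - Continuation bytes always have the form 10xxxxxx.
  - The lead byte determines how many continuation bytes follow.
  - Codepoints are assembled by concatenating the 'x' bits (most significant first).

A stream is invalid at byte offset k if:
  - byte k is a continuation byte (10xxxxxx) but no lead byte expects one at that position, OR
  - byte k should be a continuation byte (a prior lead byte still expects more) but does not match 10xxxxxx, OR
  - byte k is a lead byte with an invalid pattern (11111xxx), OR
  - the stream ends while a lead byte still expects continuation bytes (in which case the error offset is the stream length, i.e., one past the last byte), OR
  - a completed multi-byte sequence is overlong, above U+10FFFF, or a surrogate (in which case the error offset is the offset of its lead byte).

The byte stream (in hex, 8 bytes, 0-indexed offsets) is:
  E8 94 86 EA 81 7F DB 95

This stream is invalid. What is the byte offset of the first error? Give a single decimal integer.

Byte[0]=E8: 3-byte lead, need 2 cont bytes. acc=0x8
Byte[1]=94: continuation. acc=(acc<<6)|0x14=0x214
Byte[2]=86: continuation. acc=(acc<<6)|0x06=0x8506
Completed: cp=U+8506 (starts at byte 0)
Byte[3]=EA: 3-byte lead, need 2 cont bytes. acc=0xA
Byte[4]=81: continuation. acc=(acc<<6)|0x01=0x281
Byte[5]=7F: expected 10xxxxxx continuation. INVALID

Answer: 5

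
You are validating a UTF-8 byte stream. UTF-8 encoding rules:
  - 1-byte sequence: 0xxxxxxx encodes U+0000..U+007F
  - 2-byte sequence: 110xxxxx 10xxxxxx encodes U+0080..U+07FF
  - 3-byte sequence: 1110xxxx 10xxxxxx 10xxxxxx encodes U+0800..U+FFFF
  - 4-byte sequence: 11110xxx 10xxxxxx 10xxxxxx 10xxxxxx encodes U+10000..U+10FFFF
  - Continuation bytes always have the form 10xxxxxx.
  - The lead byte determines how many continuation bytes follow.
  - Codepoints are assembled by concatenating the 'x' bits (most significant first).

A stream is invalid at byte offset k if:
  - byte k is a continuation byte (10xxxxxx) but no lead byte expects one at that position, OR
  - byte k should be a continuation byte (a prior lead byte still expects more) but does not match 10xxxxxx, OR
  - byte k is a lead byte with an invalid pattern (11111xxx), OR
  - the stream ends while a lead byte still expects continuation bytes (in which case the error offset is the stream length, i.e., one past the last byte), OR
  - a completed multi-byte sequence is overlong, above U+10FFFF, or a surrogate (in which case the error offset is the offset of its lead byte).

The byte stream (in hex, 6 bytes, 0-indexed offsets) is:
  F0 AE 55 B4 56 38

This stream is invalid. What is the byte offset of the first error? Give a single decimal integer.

Byte[0]=F0: 4-byte lead, need 3 cont bytes. acc=0x0
Byte[1]=AE: continuation. acc=(acc<<6)|0x2E=0x2E
Byte[2]=55: expected 10xxxxxx continuation. INVALID

Answer: 2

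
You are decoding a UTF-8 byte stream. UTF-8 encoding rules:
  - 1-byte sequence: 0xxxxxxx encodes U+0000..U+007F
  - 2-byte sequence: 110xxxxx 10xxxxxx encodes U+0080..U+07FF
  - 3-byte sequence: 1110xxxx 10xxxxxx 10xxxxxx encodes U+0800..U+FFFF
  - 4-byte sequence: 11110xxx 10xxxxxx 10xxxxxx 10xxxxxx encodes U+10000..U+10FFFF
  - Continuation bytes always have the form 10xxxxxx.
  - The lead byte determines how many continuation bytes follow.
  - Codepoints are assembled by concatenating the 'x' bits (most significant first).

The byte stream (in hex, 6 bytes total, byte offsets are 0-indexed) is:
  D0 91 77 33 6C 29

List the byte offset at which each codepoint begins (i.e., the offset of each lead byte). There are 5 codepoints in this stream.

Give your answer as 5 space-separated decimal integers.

Byte[0]=D0: 2-byte lead, need 1 cont bytes. acc=0x10
Byte[1]=91: continuation. acc=(acc<<6)|0x11=0x411
Completed: cp=U+0411 (starts at byte 0)
Byte[2]=77: 1-byte ASCII. cp=U+0077
Byte[3]=33: 1-byte ASCII. cp=U+0033
Byte[4]=6C: 1-byte ASCII. cp=U+006C
Byte[5]=29: 1-byte ASCII. cp=U+0029

Answer: 0 2 3 4 5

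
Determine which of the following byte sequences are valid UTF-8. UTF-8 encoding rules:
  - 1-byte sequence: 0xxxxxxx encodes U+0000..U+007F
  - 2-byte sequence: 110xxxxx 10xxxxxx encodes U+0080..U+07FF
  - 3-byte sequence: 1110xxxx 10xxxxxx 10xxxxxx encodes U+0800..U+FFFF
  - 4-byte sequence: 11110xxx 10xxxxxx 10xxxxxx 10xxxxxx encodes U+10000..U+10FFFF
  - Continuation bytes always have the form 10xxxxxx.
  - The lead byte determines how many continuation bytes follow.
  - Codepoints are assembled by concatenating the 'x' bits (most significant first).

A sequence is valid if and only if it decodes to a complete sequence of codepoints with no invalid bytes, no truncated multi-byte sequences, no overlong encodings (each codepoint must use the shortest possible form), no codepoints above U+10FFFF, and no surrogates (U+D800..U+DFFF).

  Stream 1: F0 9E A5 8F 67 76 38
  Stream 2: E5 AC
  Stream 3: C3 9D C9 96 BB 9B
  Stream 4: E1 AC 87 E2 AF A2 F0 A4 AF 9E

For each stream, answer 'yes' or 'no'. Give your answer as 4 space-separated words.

Answer: yes no no yes

Derivation:
Stream 1: decodes cleanly. VALID
Stream 2: error at byte offset 2. INVALID
Stream 3: error at byte offset 4. INVALID
Stream 4: decodes cleanly. VALID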